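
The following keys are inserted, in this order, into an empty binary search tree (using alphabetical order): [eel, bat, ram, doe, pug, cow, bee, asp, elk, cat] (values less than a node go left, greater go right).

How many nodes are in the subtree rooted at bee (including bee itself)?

eel: root
bat: left child of eel (depth 1)
ram: right child of eel (depth 1)
doe: right child of bat (depth 2)
pug: left child of ram (depth 2)
cow: left child of doe (depth 3)
bee: left child of cow (depth 4)
asp: left child of bat (depth 2)
elk: left child of pug (depth 3)
cat: right child of bee (depth 5)

Subtree rooted at bee contains: bee, cat — 2 nodes.

2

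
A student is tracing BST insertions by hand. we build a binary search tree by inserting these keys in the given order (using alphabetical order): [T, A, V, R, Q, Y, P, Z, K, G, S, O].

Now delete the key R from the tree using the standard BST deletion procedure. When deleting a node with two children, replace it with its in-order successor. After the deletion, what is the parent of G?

T: root
A: left child of T (depth 1)
V: right child of T (depth 1)
R: right child of A (depth 2)
Q: left child of R (depth 3)
Y: right child of V (depth 2)
P: left child of Q (depth 4)
Z: right child of Y (depth 3)
K: left child of P (depth 5)
G: left child of K (depth 6)
S: right child of R (depth 3)
O: right child of K (depth 6)

Delete R (two children — replace with in-order successor).
After deletion, G's parent is K.

K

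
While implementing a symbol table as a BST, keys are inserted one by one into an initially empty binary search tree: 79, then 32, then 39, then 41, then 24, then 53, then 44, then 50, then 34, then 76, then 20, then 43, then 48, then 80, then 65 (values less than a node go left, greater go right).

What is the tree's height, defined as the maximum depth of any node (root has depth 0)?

Insert 79: tree is empty, so 79 becomes the root.
Insert 32: 32 < 79 → go left. Place as left child of 79.
Insert 39: 39 < 79 → go left; 39 > 32 → go right. Place as right child of 32.
Insert 41: 41 < 79 → go left; 41 > 32 → go right; 41 > 39 → go right. Place as right child of 39.
Insert 24: 24 < 79 → go left; 24 < 32 → go left. Place as left child of 32.
Insert 53: 53 < 79 → go left; 53 > 32 → go right; 53 > 39 → go right; 53 > 41 → go right. Place as right child of 41.
Insert 44: 44 < 79 → go left; 44 > 32 → go right; 44 > 39 → go right; 44 > 41 → go right; 44 < 53 → go left. Place as left child of 53.
Insert 50: 50 < 79 → go left; 50 > 32 → go right; 50 > 39 → go right; 50 > 41 → go right; 50 < 53 → go left; 50 > 44 → go right. Place as right child of 44.
Insert 34: 34 < 79 → go left; 34 > 32 → go right; 34 < 39 → go left. Place as left child of 39.
Insert 76: 76 < 79 → go left; 76 > 32 → go right; 76 > 39 → go right; 76 > 41 → go right; 76 > 53 → go right. Place as right child of 53.
Insert 20: 20 < 79 → go left; 20 < 32 → go left; 20 < 24 → go left. Place as left child of 24.
Insert 43: 43 < 79 → go left; 43 > 32 → go right; 43 > 39 → go right; 43 > 41 → go right; 43 < 53 → go left; 43 < 44 → go left. Place as left child of 44.
Insert 48: 48 < 79 → go left; 48 > 32 → go right; 48 > 39 → go right; 48 > 41 → go right; 48 < 53 → go left; 48 > 44 → go right; 48 < 50 → go left. Place as left child of 50.
Insert 80: 80 > 79 → go right. Place as right child of 79.
Insert 65: 65 < 79 → go left; 65 > 32 → go right; 65 > 39 → go right; 65 > 41 → go right; 65 > 53 → go right; 65 < 76 → go left. Place as left child of 76.

The deepest node is 48 at depth 7.

7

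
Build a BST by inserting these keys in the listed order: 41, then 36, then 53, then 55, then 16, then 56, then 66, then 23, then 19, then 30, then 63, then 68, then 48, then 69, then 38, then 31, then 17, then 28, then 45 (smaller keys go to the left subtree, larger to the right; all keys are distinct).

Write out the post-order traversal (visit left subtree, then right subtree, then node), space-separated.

Resulting structure (node: left, right):
  41: L=36, R=53
  36: L=16, R=38
  53: L=48, R=55
  55: L=–, R=56
  16: L=–, R=23
  56: L=–, R=66
  66: L=63, R=68
  23: L=19, R=30
  19: L=17, R=–
  30: L=28, R=31
  63: L=–, R=–
  68: L=–, R=69
  48: L=45, R=–
  69: L=–, R=–
  38: L=–, R=–
  31: L=–, R=–
  17: L=–, R=–
  28: L=–, R=–
  45: L=–, R=–

17 19 28 31 30 23 16 38 36 45 48 63 69 68 66 56 55 53 41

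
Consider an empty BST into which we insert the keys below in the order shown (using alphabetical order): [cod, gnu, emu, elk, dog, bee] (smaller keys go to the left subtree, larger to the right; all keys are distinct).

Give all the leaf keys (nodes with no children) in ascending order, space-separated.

cod: root
gnu: right child of cod (depth 1)
emu: left child of gnu (depth 2)
elk: left child of emu (depth 3)
dog: left child of elk (depth 4)
bee: left child of cod (depth 1)

bee dog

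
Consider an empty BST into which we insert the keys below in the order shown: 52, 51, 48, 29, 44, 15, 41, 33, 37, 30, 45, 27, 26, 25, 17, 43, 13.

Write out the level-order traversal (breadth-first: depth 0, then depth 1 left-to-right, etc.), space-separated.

52: root
51: left child of 52 (depth 1)
48: left child of 51 (depth 2)
29: left child of 48 (depth 3)
44: right child of 29 (depth 4)
15: left child of 29 (depth 4)
41: left child of 44 (depth 5)
33: left child of 41 (depth 6)
37: right child of 33 (depth 7)
30: left child of 33 (depth 7)
45: right child of 44 (depth 5)
27: right child of 15 (depth 5)
26: left child of 27 (depth 6)
25: left child of 26 (depth 7)
17: left child of 25 (depth 8)
43: right child of 41 (depth 6)
13: left child of 15 (depth 5)

52 51 48 29 15 44 13 27 41 45 26 33 43 25 30 37 17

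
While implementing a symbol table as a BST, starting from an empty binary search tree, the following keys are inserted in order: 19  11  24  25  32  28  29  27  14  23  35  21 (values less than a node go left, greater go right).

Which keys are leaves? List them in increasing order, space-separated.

19: root
11: left child of 19 (depth 1)
24: right child of 19 (depth 1)
25: right child of 24 (depth 2)
32: right child of 25 (depth 3)
28: left child of 32 (depth 4)
29: right child of 28 (depth 5)
27: left child of 28 (depth 5)
14: right child of 11 (depth 2)
23: left child of 24 (depth 2)
35: right child of 32 (depth 4)
21: left child of 23 (depth 3)

14 21 27 29 35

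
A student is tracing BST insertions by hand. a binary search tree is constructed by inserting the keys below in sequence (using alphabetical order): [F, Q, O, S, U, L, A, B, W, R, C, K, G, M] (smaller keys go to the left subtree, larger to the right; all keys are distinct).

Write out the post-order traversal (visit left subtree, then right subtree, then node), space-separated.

Resulting structure (node: left, right):
  F: L=A, R=Q
  Q: L=O, R=S
  O: L=L, R=–
  S: L=R, R=U
  U: L=–, R=W
  L: L=K, R=M
  A: L=–, R=B
  B: L=–, R=C
  W: L=–, R=–
  R: L=–, R=–
  C: L=–, R=–
  K: L=G, R=–
  G: L=–, R=–
  M: L=–, R=–

C B A G K M L O R W U S Q F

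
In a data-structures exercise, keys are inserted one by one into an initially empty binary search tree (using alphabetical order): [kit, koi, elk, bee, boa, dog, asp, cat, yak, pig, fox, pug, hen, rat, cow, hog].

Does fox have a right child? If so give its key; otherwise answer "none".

kit: root
koi: right child of kit (depth 1)
elk: left child of kit (depth 1)
bee: left child of elk (depth 2)
boa: right child of bee (depth 3)
dog: right child of boa (depth 4)
asp: left child of bee (depth 3)
cat: left child of dog (depth 5)
yak: right child of koi (depth 2)
pig: left child of yak (depth 3)
fox: right child of elk (depth 2)
pug: right child of pig (depth 4)
hen: right child of fox (depth 3)
rat: right child of pug (depth 5)
cow: right child of cat (depth 6)
hog: right child of hen (depth 4)

hen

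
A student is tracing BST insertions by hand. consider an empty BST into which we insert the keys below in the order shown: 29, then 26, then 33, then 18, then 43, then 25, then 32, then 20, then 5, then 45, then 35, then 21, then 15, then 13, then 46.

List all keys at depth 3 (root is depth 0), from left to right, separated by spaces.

5 25 35 45

Resulting structure (node: left, right):
  29: L=26, R=33
  26: L=18, R=–
  33: L=32, R=43
  18: L=5, R=25
  43: L=35, R=45
  25: L=20, R=–
  32: L=–, R=–
  20: L=–, R=21
  5: L=–, R=15
  45: L=–, R=46
  35: L=–, R=–
  21: L=–, R=–
  15: L=13, R=–
  13: L=–, R=–
  46: L=–, R=–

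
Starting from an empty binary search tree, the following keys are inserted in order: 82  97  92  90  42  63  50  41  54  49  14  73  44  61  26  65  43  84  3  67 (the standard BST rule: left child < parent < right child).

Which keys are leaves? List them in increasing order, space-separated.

3 26 43 61 67 84

82: root
97: right child of 82 (depth 1)
92: left child of 97 (depth 2)
90: left child of 92 (depth 3)
42: left child of 82 (depth 1)
63: right child of 42 (depth 2)
50: left child of 63 (depth 3)
41: left child of 42 (depth 2)
54: right child of 50 (depth 4)
49: left child of 50 (depth 4)
14: left child of 41 (depth 3)
73: right child of 63 (depth 3)
44: left child of 49 (depth 5)
61: right child of 54 (depth 5)
26: right child of 14 (depth 4)
65: left child of 73 (depth 4)
43: left child of 44 (depth 6)
84: left child of 90 (depth 4)
3: left child of 14 (depth 4)
67: right child of 65 (depth 5)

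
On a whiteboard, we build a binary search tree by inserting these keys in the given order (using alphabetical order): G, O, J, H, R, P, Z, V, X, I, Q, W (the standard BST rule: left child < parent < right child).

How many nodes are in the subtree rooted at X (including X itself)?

2

Insert G: tree is empty, so G becomes the root.
Insert O: O > G → go right. Place as right child of G.
Insert J: J > G → go right; J < O → go left. Place as left child of O.
Insert H: H > G → go right; H < O → go left; H < J → go left. Place as left child of J.
Insert R: R > G → go right; R > O → go right. Place as right child of O.
Insert P: P > G → go right; P > O → go right; P < R → go left. Place as left child of R.
Insert Z: Z > G → go right; Z > O → go right; Z > R → go right. Place as right child of R.
Insert V: V > G → go right; V > O → go right; V > R → go right; V < Z → go left. Place as left child of Z.
Insert X: X > G → go right; X > O → go right; X > R → go right; X < Z → go left; X > V → go right. Place as right child of V.
Insert I: I > G → go right; I < O → go left; I < J → go left; I > H → go right. Place as right child of H.
Insert Q: Q > G → go right; Q > O → go right; Q < R → go left; Q > P → go right. Place as right child of P.
Insert W: W > G → go right; W > O → go right; W > R → go right; W < Z → go left; W > V → go right; W < X → go left. Place as left child of X.

Subtree rooted at X contains: X, W — 2 nodes.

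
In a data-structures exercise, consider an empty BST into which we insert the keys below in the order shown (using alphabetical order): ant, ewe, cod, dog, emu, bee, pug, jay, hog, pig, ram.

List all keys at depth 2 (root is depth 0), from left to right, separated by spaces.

cod pug

ant: root
ewe: right child of ant (depth 1)
cod: left child of ewe (depth 2)
dog: right child of cod (depth 3)
emu: right child of dog (depth 4)
bee: left child of cod (depth 3)
pug: right child of ewe (depth 2)
jay: left child of pug (depth 3)
hog: left child of jay (depth 4)
pig: right child of jay (depth 4)
ram: right child of pug (depth 3)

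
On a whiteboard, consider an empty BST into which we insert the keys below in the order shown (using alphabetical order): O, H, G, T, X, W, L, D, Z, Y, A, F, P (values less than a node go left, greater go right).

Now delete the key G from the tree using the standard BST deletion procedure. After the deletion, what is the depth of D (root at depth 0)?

Insert O: tree is empty, so O becomes the root.
Insert H: H < O → go left. Place as left child of O.
Insert G: G < O → go left; G < H → go left. Place as left child of H.
Insert T: T > O → go right. Place as right child of O.
Insert X: X > O → go right; X > T → go right. Place as right child of T.
Insert W: W > O → go right; W > T → go right; W < X → go left. Place as left child of X.
Insert L: L < O → go left; L > H → go right. Place as right child of H.
Insert D: D < O → go left; D < H → go left; D < G → go left. Place as left child of G.
Insert Z: Z > O → go right; Z > T → go right; Z > X → go right. Place as right child of X.
Insert Y: Y > O → go right; Y > T → go right; Y > X → go right; Y < Z → go left. Place as left child of Z.
Insert A: A < O → go left; A < H → go left; A < G → go left; A < D → go left. Place as left child of D.
Insert F: F < O → go left; F < H → go left; F < G → go left; F > D → go right. Place as right child of D.
Insert P: P > O → go right; P < T → go left. Place as left child of T.

Delete G (at most one child — splice it out).
After deletion, path to D: O → H → D.

2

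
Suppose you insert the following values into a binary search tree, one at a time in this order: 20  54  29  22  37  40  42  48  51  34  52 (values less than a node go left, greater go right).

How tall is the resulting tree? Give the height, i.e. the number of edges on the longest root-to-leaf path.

Insert 20: tree is empty, so 20 becomes the root.
Insert 54: 54 > 20 → go right. Place as right child of 20.
Insert 29: 29 > 20 → go right; 29 < 54 → go left. Place as left child of 54.
Insert 22: 22 > 20 → go right; 22 < 54 → go left; 22 < 29 → go left. Place as left child of 29.
Insert 37: 37 > 20 → go right; 37 < 54 → go left; 37 > 29 → go right. Place as right child of 29.
Insert 40: 40 > 20 → go right; 40 < 54 → go left; 40 > 29 → go right; 40 > 37 → go right. Place as right child of 37.
Insert 42: 42 > 20 → go right; 42 < 54 → go left; 42 > 29 → go right; 42 > 37 → go right; 42 > 40 → go right. Place as right child of 40.
Insert 48: 48 > 20 → go right; 48 < 54 → go left; 48 > 29 → go right; 48 > 37 → go right; 48 > 40 → go right; 48 > 42 → go right. Place as right child of 42.
Insert 51: 51 > 20 → go right; 51 < 54 → go left; 51 > 29 → go right; 51 > 37 → go right; 51 > 40 → go right; 51 > 42 → go right; 51 > 48 → go right. Place as right child of 48.
Insert 34: 34 > 20 → go right; 34 < 54 → go left; 34 > 29 → go right; 34 < 37 → go left. Place as left child of 37.
Insert 52: 52 > 20 → go right; 52 < 54 → go left; 52 > 29 → go right; 52 > 37 → go right; 52 > 40 → go right; 52 > 42 → go right; 52 > 48 → go right; 52 > 51 → go right. Place as right child of 51.

The deepest node is 52 at depth 8.

8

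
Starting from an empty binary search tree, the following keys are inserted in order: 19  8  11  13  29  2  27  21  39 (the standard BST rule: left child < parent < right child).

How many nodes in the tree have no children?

4

Insert 19: tree is empty, so 19 becomes the root.
Insert 8: 8 < 19 → go left. Place as left child of 19.
Insert 11: 11 < 19 → go left; 11 > 8 → go right. Place as right child of 8.
Insert 13: 13 < 19 → go left; 13 > 8 → go right; 13 > 11 → go right. Place as right child of 11.
Insert 29: 29 > 19 → go right. Place as right child of 19.
Insert 2: 2 < 19 → go left; 2 < 8 → go left. Place as left child of 8.
Insert 27: 27 > 19 → go right; 27 < 29 → go left. Place as left child of 29.
Insert 21: 21 > 19 → go right; 21 < 29 → go left; 21 < 27 → go left. Place as left child of 27.
Insert 39: 39 > 19 → go right; 39 > 29 → go right. Place as right child of 29.

Leaves: 2, 13, 21, 39 — 4 in total.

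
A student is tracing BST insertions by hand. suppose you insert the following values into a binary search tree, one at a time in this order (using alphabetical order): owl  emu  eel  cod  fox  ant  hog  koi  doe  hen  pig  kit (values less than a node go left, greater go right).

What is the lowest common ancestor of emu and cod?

owl: root
emu: left child of owl (depth 1)
eel: left child of emu (depth 2)
cod: left child of eel (depth 3)
fox: right child of emu (depth 2)
ant: left child of cod (depth 4)
hog: right child of fox (depth 3)
koi: right child of hog (depth 4)
doe: right child of cod (depth 4)
hen: left child of hog (depth 4)
pig: right child of owl (depth 1)
kit: left child of koi (depth 5)

Path to emu: owl → emu
Path to cod: owl → emu → eel → cod
emu lies on both paths and is an ancestor of the other node.

emu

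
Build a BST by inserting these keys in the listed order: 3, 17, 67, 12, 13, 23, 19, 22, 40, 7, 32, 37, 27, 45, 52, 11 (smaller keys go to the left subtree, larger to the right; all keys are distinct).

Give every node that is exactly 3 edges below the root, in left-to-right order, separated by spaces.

Resulting structure (node: left, right):
  3: L=–, R=17
  17: L=12, R=67
  67: L=23, R=–
  12: L=7, R=13
  13: L=–, R=–
  23: L=19, R=40
  19: L=–, R=22
  22: L=–, R=–
  40: L=32, R=45
  7: L=–, R=11
  32: L=27, R=37
  37: L=–, R=–
  27: L=–, R=–
  45: L=–, R=52
  52: L=–, R=–
  11: L=–, R=–

7 13 23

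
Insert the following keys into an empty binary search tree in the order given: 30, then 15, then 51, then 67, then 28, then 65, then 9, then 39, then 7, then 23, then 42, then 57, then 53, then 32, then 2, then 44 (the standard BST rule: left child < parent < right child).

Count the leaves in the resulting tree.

30: root
15: left child of 30 (depth 1)
51: right child of 30 (depth 1)
67: right child of 51 (depth 2)
28: right child of 15 (depth 2)
65: left child of 67 (depth 3)
9: left child of 15 (depth 2)
39: left child of 51 (depth 2)
7: left child of 9 (depth 3)
23: left child of 28 (depth 3)
42: right child of 39 (depth 3)
57: left child of 65 (depth 4)
53: left child of 57 (depth 5)
32: left child of 39 (depth 3)
2: left child of 7 (depth 4)
44: right child of 42 (depth 4)

Leaves: 2, 23, 32, 44, 53 — 5 in total.

5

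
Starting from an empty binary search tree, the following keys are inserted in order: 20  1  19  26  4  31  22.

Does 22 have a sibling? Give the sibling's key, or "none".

31

20: root
1: left child of 20 (depth 1)
19: right child of 1 (depth 2)
26: right child of 20 (depth 1)
4: left child of 19 (depth 3)
31: right child of 26 (depth 2)
22: left child of 26 (depth 2)

22's parent is 26; the other child of 26 is 31.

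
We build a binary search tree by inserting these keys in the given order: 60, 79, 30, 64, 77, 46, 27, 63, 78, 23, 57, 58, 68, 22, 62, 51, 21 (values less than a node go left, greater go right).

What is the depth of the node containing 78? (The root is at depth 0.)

Resulting structure (node: left, right):
  60: L=30, R=79
  79: L=64, R=–
  30: L=27, R=46
  64: L=63, R=77
  77: L=68, R=78
  46: L=–, R=57
  27: L=23, R=–
  63: L=62, R=–
  78: L=–, R=–
  23: L=22, R=–
  57: L=51, R=58
  58: L=–, R=–
  68: L=–, R=–
  22: L=21, R=–
  62: L=–, R=–
  51: L=–, R=–
  21: L=–, R=–

Path to 78: 60 → 79 → 64 → 77 → 78, which is 4 edges.

4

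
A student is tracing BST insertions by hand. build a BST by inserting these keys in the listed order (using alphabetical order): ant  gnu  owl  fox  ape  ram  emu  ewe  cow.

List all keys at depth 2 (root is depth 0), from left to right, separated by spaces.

Insert ant: tree is empty, so ant becomes the root.
Insert gnu: gnu > ant → go right. Place as right child of ant.
Insert owl: owl > ant → go right; owl > gnu → go right. Place as right child of gnu.
Insert fox: fox > ant → go right; fox < gnu → go left. Place as left child of gnu.
Insert ape: ape > ant → go right; ape < gnu → go left; ape < fox → go left. Place as left child of fox.
Insert ram: ram > ant → go right; ram > gnu → go right; ram > owl → go right. Place as right child of owl.
Insert emu: emu > ant → go right; emu < gnu → go left; emu < fox → go left; emu > ape → go right. Place as right child of ape.
Insert ewe: ewe > ant → go right; ewe < gnu → go left; ewe < fox → go left; ewe > ape → go right; ewe > emu → go right. Place as right child of emu.
Insert cow: cow > ant → go right; cow < gnu → go left; cow < fox → go left; cow > ape → go right; cow < emu → go left. Place as left child of emu.

fox owl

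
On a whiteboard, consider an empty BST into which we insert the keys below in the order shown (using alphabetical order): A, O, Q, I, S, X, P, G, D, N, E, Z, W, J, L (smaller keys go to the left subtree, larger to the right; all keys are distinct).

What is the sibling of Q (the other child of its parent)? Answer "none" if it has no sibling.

I

A: root
O: right child of A (depth 1)
Q: right child of O (depth 2)
I: left child of O (depth 2)
S: right child of Q (depth 3)
X: right child of S (depth 4)
P: left child of Q (depth 3)
G: left child of I (depth 3)
D: left child of G (depth 4)
N: right child of I (depth 3)
E: right child of D (depth 5)
Z: right child of X (depth 5)
W: left child of X (depth 5)
J: left child of N (depth 4)
L: right child of J (depth 5)

Q's parent is O; the other child of O is I.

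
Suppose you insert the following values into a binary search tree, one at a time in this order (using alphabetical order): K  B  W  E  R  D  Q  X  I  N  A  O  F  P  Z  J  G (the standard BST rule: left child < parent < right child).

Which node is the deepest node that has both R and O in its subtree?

R

Insert K: tree is empty, so K becomes the root.
Insert B: B < K → go left. Place as left child of K.
Insert W: W > K → go right. Place as right child of K.
Insert E: E < K → go left; E > B → go right. Place as right child of B.
Insert R: R > K → go right; R < W → go left. Place as left child of W.
Insert D: D < K → go left; D > B → go right; D < E → go left. Place as left child of E.
Insert Q: Q > K → go right; Q < W → go left; Q < R → go left. Place as left child of R.
Insert X: X > K → go right; X > W → go right. Place as right child of W.
Insert I: I < K → go left; I > B → go right; I > E → go right. Place as right child of E.
Insert N: N > K → go right; N < W → go left; N < R → go left; N < Q → go left. Place as left child of Q.
Insert A: A < K → go left; A < B → go left. Place as left child of B.
Insert O: O > K → go right; O < W → go left; O < R → go left; O < Q → go left; O > N → go right. Place as right child of N.
Insert F: F < K → go left; F > B → go right; F > E → go right; F < I → go left. Place as left child of I.
Insert P: P > K → go right; P < W → go left; P < R → go left; P < Q → go left; P > N → go right; P > O → go right. Place as right child of O.
Insert Z: Z > K → go right; Z > W → go right; Z > X → go right. Place as right child of X.
Insert J: J < K → go left; J > B → go right; J > E → go right; J > I → go right. Place as right child of I.
Insert G: G < K → go left; G > B → go right; G > E → go right; G < I → go left; G > F → go right. Place as right child of F.

Path to R: K → W → R
Path to O: K → W → R → Q → N → O
R lies on both paths and is an ancestor of the other node.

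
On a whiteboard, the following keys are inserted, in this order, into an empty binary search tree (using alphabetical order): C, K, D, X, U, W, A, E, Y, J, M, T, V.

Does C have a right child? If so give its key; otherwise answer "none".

Insert C: tree is empty, so C becomes the root.
Insert K: K > C → go right. Place as right child of C.
Insert D: D > C → go right; D < K → go left. Place as left child of K.
Insert X: X > C → go right; X > K → go right. Place as right child of K.
Insert U: U > C → go right; U > K → go right; U < X → go left. Place as left child of X.
Insert W: W > C → go right; W > K → go right; W < X → go left; W > U → go right. Place as right child of U.
Insert A: A < C → go left. Place as left child of C.
Insert E: E > C → go right; E < K → go left; E > D → go right. Place as right child of D.
Insert Y: Y > C → go right; Y > K → go right; Y > X → go right. Place as right child of X.
Insert J: J > C → go right; J < K → go left; J > D → go right; J > E → go right. Place as right child of E.
Insert M: M > C → go right; M > K → go right; M < X → go left; M < U → go left. Place as left child of U.
Insert T: T > C → go right; T > K → go right; T < X → go left; T < U → go left; T > M → go right. Place as right child of M.
Insert V: V > C → go right; V > K → go right; V < X → go left; V > U → go right; V < W → go left. Place as left child of W.

K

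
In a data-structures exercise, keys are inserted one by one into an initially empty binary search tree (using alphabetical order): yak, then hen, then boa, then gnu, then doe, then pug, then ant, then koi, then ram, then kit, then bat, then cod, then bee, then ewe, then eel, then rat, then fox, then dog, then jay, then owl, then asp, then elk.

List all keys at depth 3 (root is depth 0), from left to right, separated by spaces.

yak: root
hen: left child of yak (depth 1)
boa: left child of hen (depth 2)
gnu: right child of boa (depth 3)
doe: left child of gnu (depth 4)
pug: right child of hen (depth 2)
ant: left child of boa (depth 3)
koi: left child of pug (depth 3)
ram: right child of pug (depth 3)
kit: left child of koi (depth 4)
bat: right child of ant (depth 4)
cod: left child of doe (depth 5)
bee: right child of bat (depth 5)
ewe: right child of doe (depth 5)
eel: left child of ewe (depth 6)
rat: right child of ram (depth 4)
fox: right child of ewe (depth 6)
dog: left child of eel (depth 7)
jay: left child of kit (depth 5)
owl: right child of koi (depth 4)
asp: left child of bat (depth 5)
elk: right child of eel (depth 7)

ant gnu koi ram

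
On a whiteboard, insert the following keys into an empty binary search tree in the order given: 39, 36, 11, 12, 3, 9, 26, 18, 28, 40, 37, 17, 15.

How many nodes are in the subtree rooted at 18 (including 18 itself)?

39: root
36: left child of 39 (depth 1)
11: left child of 36 (depth 2)
12: right child of 11 (depth 3)
3: left child of 11 (depth 3)
9: right child of 3 (depth 4)
26: right child of 12 (depth 4)
18: left child of 26 (depth 5)
28: right child of 26 (depth 5)
40: right child of 39 (depth 1)
37: right child of 36 (depth 2)
17: left child of 18 (depth 6)
15: left child of 17 (depth 7)

Subtree rooted at 18 contains: 18, 17, 15 — 3 nodes.

3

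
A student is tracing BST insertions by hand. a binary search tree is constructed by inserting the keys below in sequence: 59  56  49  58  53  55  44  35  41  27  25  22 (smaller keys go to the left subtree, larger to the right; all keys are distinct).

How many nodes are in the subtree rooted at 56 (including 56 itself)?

11

59: root
56: left child of 59 (depth 1)
49: left child of 56 (depth 2)
58: right child of 56 (depth 2)
53: right child of 49 (depth 3)
55: right child of 53 (depth 4)
44: left child of 49 (depth 3)
35: left child of 44 (depth 4)
41: right child of 35 (depth 5)
27: left child of 35 (depth 5)
25: left child of 27 (depth 6)
22: left child of 25 (depth 7)

Subtree rooted at 56 contains: 56, 49, 44, 35, 27, 25, 22, 41, 53, 55, 58 — 11 nodes.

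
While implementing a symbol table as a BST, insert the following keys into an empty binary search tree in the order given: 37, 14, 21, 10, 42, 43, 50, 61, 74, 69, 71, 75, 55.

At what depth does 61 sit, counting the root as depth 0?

4

37: root
14: left child of 37 (depth 1)
21: right child of 14 (depth 2)
10: left child of 14 (depth 2)
42: right child of 37 (depth 1)
43: right child of 42 (depth 2)
50: right child of 43 (depth 3)
61: right child of 50 (depth 4)
74: right child of 61 (depth 5)
69: left child of 74 (depth 6)
71: right child of 69 (depth 7)
75: right child of 74 (depth 6)
55: left child of 61 (depth 5)

Path to 61: 37 → 42 → 43 → 50 → 61, which is 4 edges.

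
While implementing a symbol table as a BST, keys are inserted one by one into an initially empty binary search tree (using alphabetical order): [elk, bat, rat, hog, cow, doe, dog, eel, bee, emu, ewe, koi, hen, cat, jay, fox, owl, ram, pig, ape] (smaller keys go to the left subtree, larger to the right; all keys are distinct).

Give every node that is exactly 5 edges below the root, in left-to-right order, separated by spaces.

elk: root
bat: left child of elk (depth 1)
rat: right child of elk (depth 1)
hog: left child of rat (depth 2)
cow: right child of bat (depth 2)
doe: right child of cow (depth 3)
dog: right child of doe (depth 4)
eel: right child of dog (depth 5)
bee: left child of cow (depth 3)
emu: left child of hog (depth 3)
ewe: right child of emu (depth 4)
koi: right child of hog (depth 3)
hen: right child of ewe (depth 5)
cat: right child of bee (depth 4)
jay: left child of koi (depth 4)
fox: left child of hen (depth 6)
owl: right child of koi (depth 4)
ram: right child of owl (depth 5)
pig: left child of ram (depth 6)
ape: left child of bat (depth 2)

eel hen ram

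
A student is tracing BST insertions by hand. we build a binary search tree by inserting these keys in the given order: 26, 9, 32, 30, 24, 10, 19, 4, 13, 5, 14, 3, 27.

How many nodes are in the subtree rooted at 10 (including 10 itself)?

4

Insert 26: tree is empty, so 26 becomes the root.
Insert 9: 9 < 26 → go left. Place as left child of 26.
Insert 32: 32 > 26 → go right. Place as right child of 26.
Insert 30: 30 > 26 → go right; 30 < 32 → go left. Place as left child of 32.
Insert 24: 24 < 26 → go left; 24 > 9 → go right. Place as right child of 9.
Insert 10: 10 < 26 → go left; 10 > 9 → go right; 10 < 24 → go left. Place as left child of 24.
Insert 19: 19 < 26 → go left; 19 > 9 → go right; 19 < 24 → go left; 19 > 10 → go right. Place as right child of 10.
Insert 4: 4 < 26 → go left; 4 < 9 → go left. Place as left child of 9.
Insert 13: 13 < 26 → go left; 13 > 9 → go right; 13 < 24 → go left; 13 > 10 → go right; 13 < 19 → go left. Place as left child of 19.
Insert 5: 5 < 26 → go left; 5 < 9 → go left; 5 > 4 → go right. Place as right child of 4.
Insert 14: 14 < 26 → go left; 14 > 9 → go right; 14 < 24 → go left; 14 > 10 → go right; 14 < 19 → go left; 14 > 13 → go right. Place as right child of 13.
Insert 3: 3 < 26 → go left; 3 < 9 → go left; 3 < 4 → go left. Place as left child of 4.
Insert 27: 27 > 26 → go right; 27 < 32 → go left; 27 < 30 → go left. Place as left child of 30.

Subtree rooted at 10 contains: 10, 19, 13, 14 — 4 nodes.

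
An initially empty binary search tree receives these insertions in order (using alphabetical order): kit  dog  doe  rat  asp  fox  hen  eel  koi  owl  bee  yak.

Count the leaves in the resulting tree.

kit: root
dog: left child of kit (depth 1)
doe: left child of dog (depth 2)
rat: right child of kit (depth 1)
asp: left child of doe (depth 3)
fox: right child of dog (depth 2)
hen: right child of fox (depth 3)
eel: left child of fox (depth 3)
koi: left child of rat (depth 2)
owl: right child of koi (depth 3)
bee: right child of asp (depth 4)
yak: right child of rat (depth 2)

Leaves: bee, eel, hen, owl, yak — 5 in total.

5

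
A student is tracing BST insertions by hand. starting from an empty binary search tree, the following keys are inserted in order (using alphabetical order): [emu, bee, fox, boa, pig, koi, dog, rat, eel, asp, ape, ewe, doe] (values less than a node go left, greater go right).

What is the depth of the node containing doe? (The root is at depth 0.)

4

emu: root
bee: left child of emu (depth 1)
fox: right child of emu (depth 1)
boa: right child of bee (depth 2)
pig: right child of fox (depth 2)
koi: left child of pig (depth 3)
dog: right child of boa (depth 3)
rat: right child of pig (depth 3)
eel: right child of dog (depth 4)
asp: left child of bee (depth 2)
ape: left child of asp (depth 3)
ewe: left child of fox (depth 2)
doe: left child of dog (depth 4)

Path to doe: emu → bee → boa → dog → doe, which is 4 edges.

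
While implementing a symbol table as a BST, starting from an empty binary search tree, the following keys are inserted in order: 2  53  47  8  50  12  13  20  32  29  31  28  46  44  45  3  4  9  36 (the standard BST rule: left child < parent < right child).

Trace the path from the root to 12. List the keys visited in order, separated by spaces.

2 53 47 8 12

Insert 2: tree is empty, so 2 becomes the root.
Insert 53: 53 > 2 → go right. Place as right child of 2.
Insert 47: 47 > 2 → go right; 47 < 53 → go left. Place as left child of 53.
Insert 8: 8 > 2 → go right; 8 < 53 → go left; 8 < 47 → go left. Place as left child of 47.
Insert 50: 50 > 2 → go right; 50 < 53 → go left; 50 > 47 → go right. Place as right child of 47.
Insert 12: 12 > 2 → go right; 12 < 53 → go left; 12 < 47 → go left; 12 > 8 → go right. Place as right child of 8.
Insert 13: 13 > 2 → go right; 13 < 53 → go left; 13 < 47 → go left; 13 > 8 → go right; 13 > 12 → go right. Place as right child of 12.
Insert 20: 20 > 2 → go right; 20 < 53 → go left; 20 < 47 → go left; 20 > 8 → go right; 20 > 12 → go right; 20 > 13 → go right. Place as right child of 13.
Insert 32: 32 > 2 → go right; 32 < 53 → go left; 32 < 47 → go left; 32 > 8 → go right; 32 > 12 → go right; 32 > 13 → go right; 32 > 20 → go right. Place as right child of 20.
Insert 29: 29 > 2 → go right; 29 < 53 → go left; 29 < 47 → go left; 29 > 8 → go right; 29 > 12 → go right; 29 > 13 → go right; 29 > 20 → go right; 29 < 32 → go left. Place as left child of 32.
Insert 31: 31 > 2 → go right; 31 < 53 → go left; 31 < 47 → go left; 31 > 8 → go right; 31 > 12 → go right; 31 > 13 → go right; 31 > 20 → go right; 31 < 32 → go left; 31 > 29 → go right. Place as right child of 29.
Insert 28: 28 > 2 → go right; 28 < 53 → go left; 28 < 47 → go left; 28 > 8 → go right; 28 > 12 → go right; 28 > 13 → go right; 28 > 20 → go right; 28 < 32 → go left; 28 < 29 → go left. Place as left child of 29.
Insert 46: 46 > 2 → go right; 46 < 53 → go left; 46 < 47 → go left; 46 > 8 → go right; 46 > 12 → go right; 46 > 13 → go right; 46 > 20 → go right; 46 > 32 → go right. Place as right child of 32.
Insert 44: 44 > 2 → go right; 44 < 53 → go left; 44 < 47 → go left; 44 > 8 → go right; 44 > 12 → go right; 44 > 13 → go right; 44 > 20 → go right; 44 > 32 → go right; 44 < 46 → go left. Place as left child of 46.
Insert 45: 45 > 2 → go right; 45 < 53 → go left; 45 < 47 → go left; 45 > 8 → go right; 45 > 12 → go right; 45 > 13 → go right; 45 > 20 → go right; 45 > 32 → go right; 45 < 46 → go left; 45 > 44 → go right. Place as right child of 44.
Insert 3: 3 > 2 → go right; 3 < 53 → go left; 3 < 47 → go left; 3 < 8 → go left. Place as left child of 8.
Insert 4: 4 > 2 → go right; 4 < 53 → go left; 4 < 47 → go left; 4 < 8 → go left; 4 > 3 → go right. Place as right child of 3.
Insert 9: 9 > 2 → go right; 9 < 53 → go left; 9 < 47 → go left; 9 > 8 → go right; 9 < 12 → go left. Place as left child of 12.
Insert 36: 36 > 2 → go right; 36 < 53 → go left; 36 < 47 → go left; 36 > 8 → go right; 36 > 12 → go right; 36 > 13 → go right; 36 > 20 → go right; 36 > 32 → go right; 36 < 46 → go left; 36 < 44 → go left. Place as left child of 44.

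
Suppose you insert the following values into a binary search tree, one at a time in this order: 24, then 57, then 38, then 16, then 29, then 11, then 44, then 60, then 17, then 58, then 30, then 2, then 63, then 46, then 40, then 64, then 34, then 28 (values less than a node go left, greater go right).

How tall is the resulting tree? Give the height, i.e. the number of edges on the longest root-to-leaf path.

24: root
57: right child of 24 (depth 1)
38: left child of 57 (depth 2)
16: left child of 24 (depth 1)
29: left child of 38 (depth 3)
11: left child of 16 (depth 2)
44: right child of 38 (depth 3)
60: right child of 57 (depth 2)
17: right child of 16 (depth 2)
58: left child of 60 (depth 3)
30: right child of 29 (depth 4)
2: left child of 11 (depth 3)
63: right child of 60 (depth 3)
46: right child of 44 (depth 4)
40: left child of 44 (depth 4)
64: right child of 63 (depth 4)
34: right child of 30 (depth 5)
28: left child of 29 (depth 4)

The deepest node is 34 at depth 5.

5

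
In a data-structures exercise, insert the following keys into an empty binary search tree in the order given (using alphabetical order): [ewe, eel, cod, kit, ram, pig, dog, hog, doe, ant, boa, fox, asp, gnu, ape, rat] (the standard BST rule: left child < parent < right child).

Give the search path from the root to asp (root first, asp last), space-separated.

Insert ewe: tree is empty, so ewe becomes the root.
Insert eel: eel < ewe → go left. Place as left child of ewe.
Insert cod: cod < ewe → go left; cod < eel → go left. Place as left child of eel.
Insert kit: kit > ewe → go right. Place as right child of ewe.
Insert ram: ram > ewe → go right; ram > kit → go right. Place as right child of kit.
Insert pig: pig > ewe → go right; pig > kit → go right; pig < ram → go left. Place as left child of ram.
Insert dog: dog < ewe → go left; dog < eel → go left; dog > cod → go right. Place as right child of cod.
Insert hog: hog > ewe → go right; hog < kit → go left. Place as left child of kit.
Insert doe: doe < ewe → go left; doe < eel → go left; doe > cod → go right; doe < dog → go left. Place as left child of dog.
Insert ant: ant < ewe → go left; ant < eel → go left; ant < cod → go left. Place as left child of cod.
Insert boa: boa < ewe → go left; boa < eel → go left; boa < cod → go left; boa > ant → go right. Place as right child of ant.
Insert fox: fox > ewe → go right; fox < kit → go left; fox < hog → go left. Place as left child of hog.
Insert asp: asp < ewe → go left; asp < eel → go left; asp < cod → go left; asp > ant → go right; asp < boa → go left. Place as left child of boa.
Insert gnu: gnu > ewe → go right; gnu < kit → go left; gnu < hog → go left; gnu > fox → go right. Place as right child of fox.
Insert ape: ape < ewe → go left; ape < eel → go left; ape < cod → go left; ape > ant → go right; ape < boa → go left; ape < asp → go left. Place as left child of asp.
Insert rat: rat > ewe → go right; rat > kit → go right; rat > ram → go right. Place as right child of ram.

ewe eel cod ant boa asp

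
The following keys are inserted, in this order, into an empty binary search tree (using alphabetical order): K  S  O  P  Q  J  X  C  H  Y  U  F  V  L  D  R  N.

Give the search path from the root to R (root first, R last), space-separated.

K: root
S: right child of K (depth 1)
O: left child of S (depth 2)
P: right child of O (depth 3)
Q: right child of P (depth 4)
J: left child of K (depth 1)
X: right child of S (depth 2)
C: left child of J (depth 2)
H: right child of C (depth 3)
Y: right child of X (depth 3)
U: left child of X (depth 3)
F: left child of H (depth 4)
V: right child of U (depth 4)
L: left child of O (depth 3)
D: left child of F (depth 5)
R: right child of Q (depth 5)
N: right child of L (depth 4)

K S O P Q R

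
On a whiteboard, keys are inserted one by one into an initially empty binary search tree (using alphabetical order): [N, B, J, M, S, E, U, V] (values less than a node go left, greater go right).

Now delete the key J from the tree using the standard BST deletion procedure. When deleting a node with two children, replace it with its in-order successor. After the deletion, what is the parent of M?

B

Resulting structure (node: left, right):
  N: L=B, R=S
  B: L=–, R=J
  J: L=E, R=M
  M: L=–, R=–
  S: L=–, R=U
  E: L=–, R=–
  U: L=–, R=V
  V: L=–, R=–

Delete J (two children — replace with in-order successor).
After deletion, M's parent is B.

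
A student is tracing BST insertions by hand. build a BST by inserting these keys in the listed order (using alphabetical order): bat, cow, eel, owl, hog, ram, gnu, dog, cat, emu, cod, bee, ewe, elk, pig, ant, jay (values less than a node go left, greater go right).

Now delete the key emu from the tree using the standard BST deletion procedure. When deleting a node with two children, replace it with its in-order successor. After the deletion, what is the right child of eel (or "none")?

bat: root
cow: right child of bat (depth 1)
eel: right child of cow (depth 2)
owl: right child of eel (depth 3)
hog: left child of owl (depth 4)
ram: right child of owl (depth 4)
gnu: left child of hog (depth 5)
dog: left child of eel (depth 3)
cat: left child of cow (depth 2)
emu: left child of gnu (depth 6)
cod: right child of cat (depth 3)
bee: left child of cat (depth 3)
ewe: right child of emu (depth 7)
elk: left child of emu (depth 7)
pig: left child of ram (depth 5)
ant: left child of bat (depth 1)
jay: right child of hog (depth 5)

Delete emu (two children — replace with in-order successor).
After deletion, eel's right child: owl.

owl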